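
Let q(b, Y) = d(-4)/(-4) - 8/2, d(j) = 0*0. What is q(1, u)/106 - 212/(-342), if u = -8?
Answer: 5276/9063 ≈ 0.58215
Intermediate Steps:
d(j) = 0
q(b, Y) = -4 (q(b, Y) = 0/(-4) - 8/2 = 0*(-¼) - 8*½ = 0 - 4 = -4)
q(1, u)/106 - 212/(-342) = -4/106 - 212/(-342) = -4*1/106 - 212*(-1/342) = -2/53 + 106/171 = 5276/9063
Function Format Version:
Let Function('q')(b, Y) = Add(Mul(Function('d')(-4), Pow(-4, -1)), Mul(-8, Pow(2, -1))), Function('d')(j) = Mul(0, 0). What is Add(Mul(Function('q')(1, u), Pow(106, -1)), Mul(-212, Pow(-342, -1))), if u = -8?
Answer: Rational(5276, 9063) ≈ 0.58215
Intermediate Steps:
Function('d')(j) = 0
Function('q')(b, Y) = -4 (Function('q')(b, Y) = Add(Mul(0, Pow(-4, -1)), Mul(-8, Pow(2, -1))) = Add(Mul(0, Rational(-1, 4)), Mul(-8, Rational(1, 2))) = Add(0, -4) = -4)
Add(Mul(Function('q')(1, u), Pow(106, -1)), Mul(-212, Pow(-342, -1))) = Add(Mul(-4, Pow(106, -1)), Mul(-212, Pow(-342, -1))) = Add(Mul(-4, Rational(1, 106)), Mul(-212, Rational(-1, 342))) = Add(Rational(-2, 53), Rational(106, 171)) = Rational(5276, 9063)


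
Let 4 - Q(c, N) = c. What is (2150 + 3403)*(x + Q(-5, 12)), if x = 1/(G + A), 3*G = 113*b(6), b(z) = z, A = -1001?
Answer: 38726622/775 ≈ 49970.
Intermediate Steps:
G = 226 (G = (113*6)/3 = (⅓)*678 = 226)
Q(c, N) = 4 - c
x = -1/775 (x = 1/(226 - 1001) = 1/(-775) = -1/775 ≈ -0.0012903)
(2150 + 3403)*(x + Q(-5, 12)) = (2150 + 3403)*(-1/775 + (4 - 1*(-5))) = 5553*(-1/775 + (4 + 5)) = 5553*(-1/775 + 9) = 5553*(6974/775) = 38726622/775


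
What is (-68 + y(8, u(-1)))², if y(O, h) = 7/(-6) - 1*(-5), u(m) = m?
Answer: 148225/36 ≈ 4117.4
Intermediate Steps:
y(O, h) = 23/6 (y(O, h) = 7*(-⅙) + 5 = -7/6 + 5 = 23/6)
(-68 + y(8, u(-1)))² = (-68 + 23/6)² = (-385/6)² = 148225/36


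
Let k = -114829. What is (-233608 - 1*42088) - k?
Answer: -160867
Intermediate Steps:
(-233608 - 1*42088) - k = (-233608 - 1*42088) - 1*(-114829) = (-233608 - 42088) + 114829 = -275696 + 114829 = -160867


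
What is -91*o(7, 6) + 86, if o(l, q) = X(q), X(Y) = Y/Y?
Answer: -5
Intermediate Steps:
X(Y) = 1
o(l, q) = 1
-91*o(7, 6) + 86 = -91*1 + 86 = -91 + 86 = -5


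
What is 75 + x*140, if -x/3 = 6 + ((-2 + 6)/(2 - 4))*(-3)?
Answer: -4965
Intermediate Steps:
x = -36 (x = -3*(6 + ((-2 + 6)/(2 - 4))*(-3)) = -3*(6 + (4/(-2))*(-3)) = -3*(6 + (4*(-½))*(-3)) = -3*(6 - 2*(-3)) = -3*(6 + 6) = -3*12 = -36)
75 + x*140 = 75 - 36*140 = 75 - 5040 = -4965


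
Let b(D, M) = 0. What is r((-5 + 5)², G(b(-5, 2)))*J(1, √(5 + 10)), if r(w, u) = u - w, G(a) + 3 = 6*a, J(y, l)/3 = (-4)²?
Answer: -144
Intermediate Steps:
J(y, l) = 48 (J(y, l) = 3*(-4)² = 3*16 = 48)
G(a) = -3 + 6*a
r((-5 + 5)², G(b(-5, 2)))*J(1, √(5 + 10)) = ((-3 + 6*0) - (-5 + 5)²)*48 = ((-3 + 0) - 1*0²)*48 = (-3 - 1*0)*48 = (-3 + 0)*48 = -3*48 = -144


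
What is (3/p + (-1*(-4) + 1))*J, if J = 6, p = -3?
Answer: 24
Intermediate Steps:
(3/p + (-1*(-4) + 1))*J = (3/(-3) + (-1*(-4) + 1))*6 = (-⅓*3 + (4 + 1))*6 = (-1 + 5)*6 = 4*6 = 24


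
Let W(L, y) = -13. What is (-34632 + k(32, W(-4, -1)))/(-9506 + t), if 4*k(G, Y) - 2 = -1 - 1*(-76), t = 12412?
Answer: -138451/11624 ≈ -11.911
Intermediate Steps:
k(G, Y) = 77/4 (k(G, Y) = ½ + (-1 - 1*(-76))/4 = ½ + (-1 + 76)/4 = ½ + (¼)*75 = ½ + 75/4 = 77/4)
(-34632 + k(32, W(-4, -1)))/(-9506 + t) = (-34632 + 77/4)/(-9506 + 12412) = -138451/4/2906 = -138451/4*1/2906 = -138451/11624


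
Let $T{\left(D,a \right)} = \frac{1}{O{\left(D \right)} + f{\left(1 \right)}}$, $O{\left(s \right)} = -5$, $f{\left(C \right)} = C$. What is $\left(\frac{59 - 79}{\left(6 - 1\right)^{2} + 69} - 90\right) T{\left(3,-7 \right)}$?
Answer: $\frac{1060}{47} \approx 22.553$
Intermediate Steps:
$T{\left(D,a \right)} = - \frac{1}{4}$ ($T{\left(D,a \right)} = \frac{1}{-5 + 1} = \frac{1}{-4} = - \frac{1}{4}$)
$\left(\frac{59 - 79}{\left(6 - 1\right)^{2} + 69} - 90\right) T{\left(3,-7 \right)} = \left(\frac{59 - 79}{\left(6 - 1\right)^{2} + 69} - 90\right) \left(- \frac{1}{4}\right) = \left(- \frac{20}{5^{2} + 69} - 90\right) \left(- \frac{1}{4}\right) = \left(- \frac{20}{25 + 69} - 90\right) \left(- \frac{1}{4}\right) = \left(- \frac{20}{94} - 90\right) \left(- \frac{1}{4}\right) = \left(\left(-20\right) \frac{1}{94} - 90\right) \left(- \frac{1}{4}\right) = \left(- \frac{10}{47} - 90\right) \left(- \frac{1}{4}\right) = \left(- \frac{4240}{47}\right) \left(- \frac{1}{4}\right) = \frac{1060}{47}$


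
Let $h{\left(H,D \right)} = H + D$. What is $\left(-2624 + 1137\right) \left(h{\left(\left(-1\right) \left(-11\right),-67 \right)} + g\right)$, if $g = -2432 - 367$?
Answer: $4245385$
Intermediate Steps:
$g = -2799$
$h{\left(H,D \right)} = D + H$
$\left(-2624 + 1137\right) \left(h{\left(\left(-1\right) \left(-11\right),-67 \right)} + g\right) = \left(-2624 + 1137\right) \left(\left(-67 - -11\right) - 2799\right) = - 1487 \left(\left(-67 + 11\right) - 2799\right) = - 1487 \left(-56 - 2799\right) = \left(-1487\right) \left(-2855\right) = 4245385$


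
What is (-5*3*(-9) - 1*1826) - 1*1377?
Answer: -3068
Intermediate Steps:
(-5*3*(-9) - 1*1826) - 1*1377 = (-15*(-9) - 1826) - 1377 = (135 - 1826) - 1377 = -1691 - 1377 = -3068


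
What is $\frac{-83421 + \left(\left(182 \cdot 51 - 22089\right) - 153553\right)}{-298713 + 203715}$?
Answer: $\frac{249781}{94998} \approx 2.6293$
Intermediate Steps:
$\frac{-83421 + \left(\left(182 \cdot 51 - 22089\right) - 153553\right)}{-298713 + 203715} = \frac{-83421 + \left(\left(9282 - 22089\right) - 153553\right)}{-94998} = \left(-83421 - 166360\right) \left(- \frac{1}{94998}\right) = \left(-249781\right) \left(- \frac{1}{94998}\right) = \frac{249781}{94998}$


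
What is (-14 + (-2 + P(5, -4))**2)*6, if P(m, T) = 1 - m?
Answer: 132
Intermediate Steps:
(-14 + (-2 + P(5, -4))**2)*6 = (-14 + (-2 + (1 - 1*5))**2)*6 = (-14 + (-2 + (1 - 5))**2)*6 = (-14 + (-2 - 4)**2)*6 = (-14 + (-6)**2)*6 = (-14 + 36)*6 = 22*6 = 132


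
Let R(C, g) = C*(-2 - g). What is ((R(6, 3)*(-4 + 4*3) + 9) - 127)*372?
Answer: -133176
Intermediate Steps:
((R(6, 3)*(-4 + 4*3) + 9) - 127)*372 = (((-1*6*(2 + 3))*(-4 + 4*3) + 9) - 127)*372 = (((-1*6*5)*(-4 + 12) + 9) - 127)*372 = ((-30*8 + 9) - 127)*372 = ((-240 + 9) - 127)*372 = (-231 - 127)*372 = -358*372 = -133176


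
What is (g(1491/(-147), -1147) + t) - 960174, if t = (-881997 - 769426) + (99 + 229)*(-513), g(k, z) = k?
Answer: -19459098/7 ≈ -2.7799e+6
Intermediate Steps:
t = -1819687 (t = -1651423 + 328*(-513) = -1651423 - 168264 = -1819687)
(g(1491/(-147), -1147) + t) - 960174 = (1491/(-147) - 1819687) - 960174 = (1491*(-1/147) - 1819687) - 960174 = (-71/7 - 1819687) - 960174 = -12737880/7 - 960174 = -19459098/7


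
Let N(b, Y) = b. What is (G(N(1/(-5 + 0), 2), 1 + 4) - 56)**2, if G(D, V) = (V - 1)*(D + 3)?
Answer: 50176/25 ≈ 2007.0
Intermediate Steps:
G(D, V) = (-1 + V)*(3 + D)
(G(N(1/(-5 + 0), 2), 1 + 4) - 56)**2 = ((-3 - 1/(-5 + 0) + 3*(1 + 4) + (1 + 4)/(-5 + 0)) - 56)**2 = ((-3 - 1/(-5) + 3*5 + 5/(-5)) - 56)**2 = ((-3 - 1*(-1/5) + 15 - 1/5*5) - 56)**2 = ((-3 + 1/5 + 15 - 1) - 56)**2 = (56/5 - 56)**2 = (-224/5)**2 = 50176/25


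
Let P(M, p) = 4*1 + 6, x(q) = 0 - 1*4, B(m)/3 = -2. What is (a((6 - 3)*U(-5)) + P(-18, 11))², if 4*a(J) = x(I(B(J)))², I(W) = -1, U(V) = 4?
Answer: 196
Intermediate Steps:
B(m) = -6 (B(m) = 3*(-2) = -6)
x(q) = -4 (x(q) = 0 - 4 = -4)
a(J) = 4 (a(J) = (¼)*(-4)² = (¼)*16 = 4)
P(M, p) = 10 (P(M, p) = 4 + 6 = 10)
(a((6 - 3)*U(-5)) + P(-18, 11))² = (4 + 10)² = 14² = 196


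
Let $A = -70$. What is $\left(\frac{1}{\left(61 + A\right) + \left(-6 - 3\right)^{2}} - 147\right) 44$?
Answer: $- \frac{116413}{18} \approx -6467.4$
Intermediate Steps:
$\left(\frac{1}{\left(61 + A\right) + \left(-6 - 3\right)^{2}} - 147\right) 44 = \left(\frac{1}{\left(61 - 70\right) + \left(-6 - 3\right)^{2}} - 147\right) 44 = \left(\frac{1}{-9 + \left(-9\right)^{2}} - 147\right) 44 = \left(\frac{1}{-9 + 81} - 147\right) 44 = \left(\frac{1}{72} - 147\right) 44 = \left(- \frac{10583}{72}\right) 44 = - \frac{116413}{18}$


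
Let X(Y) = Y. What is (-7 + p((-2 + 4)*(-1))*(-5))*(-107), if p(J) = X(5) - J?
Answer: 4494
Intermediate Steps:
p(J) = 5 - J
(-7 + p((-2 + 4)*(-1))*(-5))*(-107) = (-7 + (5 - (-2 + 4)*(-1))*(-5))*(-107) = (-7 + (5 - 2*(-1))*(-5))*(-107) = (-7 + (5 - 1*(-2))*(-5))*(-107) = (-7 + (5 + 2)*(-5))*(-107) = (-7 + 7*(-5))*(-107) = (-7 - 35)*(-107) = -42*(-107) = 4494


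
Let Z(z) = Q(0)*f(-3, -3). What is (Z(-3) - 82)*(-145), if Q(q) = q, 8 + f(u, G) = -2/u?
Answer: 11890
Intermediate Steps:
f(u, G) = -8 - 2/u
Z(z) = 0 (Z(z) = 0*(-8 - 2/(-3)) = 0*(-8 - 2*(-1/3)) = 0*(-8 + 2/3) = 0*(-22/3) = 0)
(Z(-3) - 82)*(-145) = (0 - 82)*(-145) = -82*(-145) = 11890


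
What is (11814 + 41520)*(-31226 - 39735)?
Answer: -3784633974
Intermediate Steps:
(11814 + 41520)*(-31226 - 39735) = 53334*(-70961) = -3784633974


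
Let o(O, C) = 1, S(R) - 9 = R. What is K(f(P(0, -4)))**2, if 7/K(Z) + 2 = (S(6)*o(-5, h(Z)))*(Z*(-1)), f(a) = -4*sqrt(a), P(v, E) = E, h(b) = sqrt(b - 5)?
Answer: -176351/51868804 + 1470*I/12967201 ≈ -0.0033999 + 0.00011336*I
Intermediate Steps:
h(b) = sqrt(-5 + b)
S(R) = 9 + R
K(Z) = 7/(-2 - 15*Z) (K(Z) = 7/(-2 + ((9 + 6)*1)*(Z*(-1))) = 7/(-2 + (15*1)*(-Z)) = 7/(-2 + 15*(-Z)) = 7/(-2 - 15*Z))
K(f(P(0, -4)))**2 = (-7/(2 + 15*(-8*I)))**2 = (-7*(2 + 120*I)/14404)**2 = 49*(2 + 120*I)**2/207475216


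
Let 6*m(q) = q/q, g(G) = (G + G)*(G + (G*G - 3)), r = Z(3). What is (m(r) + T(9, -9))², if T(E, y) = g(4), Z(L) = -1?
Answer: 667489/36 ≈ 18541.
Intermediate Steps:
r = -1
g(G) = 2*G*(-3 + G + G²) (g(G) = (2*G)*(G + (G² - 3)) = (2*G)*(G + (-3 + G²)) = (2*G)*(-3 + G + G²) = 2*G*(-3 + G + G²))
T(E, y) = 136 (T(E, y) = 2*4*(-3 + 4 + 4²) = 2*4*(-3 + 4 + 16) = 2*4*17 = 136)
m(q) = ⅙ (m(q) = (q/q)/6 = (⅙)*1 = ⅙)
(m(r) + T(9, -9))² = (⅙ + 136)² = (817/6)² = 667489/36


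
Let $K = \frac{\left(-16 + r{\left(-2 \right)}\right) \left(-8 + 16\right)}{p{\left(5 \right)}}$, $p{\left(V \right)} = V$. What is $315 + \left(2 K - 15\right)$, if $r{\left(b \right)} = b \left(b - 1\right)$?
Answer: $268$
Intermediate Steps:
$r{\left(b \right)} = b \left(-1 + b\right)$
$K = -16$ ($K = \frac{\left(-16 - 2 \left(-1 - 2\right)\right) \left(-8 + 16\right)}{5} = \left(-16 - -6\right) 8 \cdot \frac{1}{5} = \left(-16 + 6\right) 8 \cdot \frac{1}{5} = \left(-10\right) 8 \cdot \frac{1}{5} = \left(-80\right) \frac{1}{5} = -16$)
$315 + \left(2 K - 15\right) = 315 + \left(2 \left(-16\right) - 15\right) = 315 - 47 = 268$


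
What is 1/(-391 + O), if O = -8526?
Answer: -1/8917 ≈ -0.00011215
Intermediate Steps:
1/(-391 + O) = 1/(-391 - 8526) = 1/(-8917) = -1/8917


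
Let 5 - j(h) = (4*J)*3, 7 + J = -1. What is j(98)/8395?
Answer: 101/8395 ≈ 0.012031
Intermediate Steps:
J = -8 (J = -7 - 1 = -8)
j(h) = 101 (j(h) = 5 - 4*(-8)*3 = 5 - (-32)*3 = 5 - 1*(-96) = 5 + 96 = 101)
j(98)/8395 = 101/8395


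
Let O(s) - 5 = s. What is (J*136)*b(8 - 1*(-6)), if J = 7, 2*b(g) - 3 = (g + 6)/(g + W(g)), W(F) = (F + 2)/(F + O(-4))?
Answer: 232764/113 ≈ 2059.9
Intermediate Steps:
O(s) = 5 + s
W(F) = (2 + F)/(1 + F) (W(F) = (F + 2)/(F + (5 - 4)) = (2 + F)/(F + 1) = (2 + F)/(1 + F))
b(g) = 3/2 + (6 + g)/(2*(g + (2 + g)/(1 + g))) (b(g) = 3/2 + ((g + 6)/(g + (2 + g)/(1 + g)))/2 = 3/2 + ((6 + g)/(g + (2 + g)/(1 + g)))/2 = 3/2 + (6 + g)/(2*(g + (2 + g)/(1 + g))))
(J*136)*b(8 - 1*(-6)) = (7*136)*((12 + 4*(8 - 1*(-6))² + 13*(8 - 1*(-6)))/(2*(2 + (8 - 1*(-6))² + 2*(8 - 1*(-6))))) = 952*((12 + 4*(8 + 6)² + 13*(8 + 6))/(2*(2 + (8 + 6)² + 2*(8 + 6)))) = 952*((12 + 4*14² + 13*14)/(2*(2 + 14² + 2*14))) = 952*((12 + 4*196 + 182)/(2*(2 + 196 + 28))) = 952*((½)*(12 + 784 + 182)/226) = 952*((½)*(1/226)*978) = 952*(489/226) = 232764/113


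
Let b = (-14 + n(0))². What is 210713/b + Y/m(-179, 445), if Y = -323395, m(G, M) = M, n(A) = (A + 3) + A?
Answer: 10927298/10769 ≈ 1014.7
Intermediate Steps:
n(A) = 3 + 2*A (n(A) = (3 + A) + A = 3 + 2*A)
b = 121 (b = (-14 + (3 + 2*0))² = (-14 + (3 + 0))² = (-14 + 3)² = (-11)² = 121)
210713/b + Y/m(-179, 445) = 210713/121 - 323395/445 = 210713*(1/121) - 323395*1/445 = 210713/121 - 64679/89 = 10927298/10769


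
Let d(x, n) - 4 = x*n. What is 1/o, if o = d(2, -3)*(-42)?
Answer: 1/84 ≈ 0.011905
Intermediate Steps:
d(x, n) = 4 + n*x (d(x, n) = 4 + x*n = 4 + n*x)
o = 84 (o = (4 - 3*2)*(-42) = (4 - 6)*(-42) = -2*(-42) = 84)
1/o = 1/84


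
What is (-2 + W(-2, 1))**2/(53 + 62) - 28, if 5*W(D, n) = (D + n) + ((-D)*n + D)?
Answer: -80379/2875 ≈ -27.958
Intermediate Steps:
W(D, n) = n/5 + 2*D/5 - D*n/5 (W(D, n) = ((D + n) + ((-D)*n + D))/5 = ((D + n) + (-D*n + D))/5 = ((D + n) + (D - D*n))/5 = (n + 2*D - D*n)/5 = n/5 + 2*D/5 - D*n/5)
(-2 + W(-2, 1))**2/(53 + 62) - 28 = (-2 + ((1/5)*1 + (2/5)*(-2) - 1/5*(-2)*1))**2/(53 + 62) - 28 = (-2 + (1/5 - 4/5 + 2/5))**2/115 - 28 = (-2 - 1/5)**2/115 - 28 = (-11/5)**2/115 - 28 = (1/115)*(121/25) - 28 = 121/2875 - 28 = -80379/2875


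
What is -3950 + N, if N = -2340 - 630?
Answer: -6920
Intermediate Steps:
N = -2970
-3950 + N = -3950 - 2970 = -6920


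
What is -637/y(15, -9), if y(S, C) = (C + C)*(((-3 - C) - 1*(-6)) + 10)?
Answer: 637/396 ≈ 1.6086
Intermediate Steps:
y(S, C) = 2*C*(13 - C) (y(S, C) = (2*C)*(((-3 - C) + 6) + 10) = (2*C)*((3 - C) + 10) = (2*C)*(13 - C) = 2*C*(13 - C))
-637/y(15, -9) = -637*(-1/(18*(13 - 1*(-9)))) = -637*(-1/(18*(13 + 9))) = -637/(2*(-9)*22) = -637/(-396) = -637*(-1/396) = 637/396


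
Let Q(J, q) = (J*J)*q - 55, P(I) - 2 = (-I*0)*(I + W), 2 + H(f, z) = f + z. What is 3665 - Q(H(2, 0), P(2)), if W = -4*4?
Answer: 3720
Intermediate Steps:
W = -16
H(f, z) = -2 + f + z (H(f, z) = -2 + (f + z) = -2 + f + z)
P(I) = 2 (P(I) = 2 + (-I*0)*(I - 16) = 2 + 0*(-16 + I) = 2 + 0 = 2)
Q(J, q) = -55 + q*J**2 (Q(J, q) = J**2*q - 55 = q*J**2 - 55 = -55 + q*J**2)
3665 - Q(H(2, 0), P(2)) = 3665 - (-55 + 2*(-2 + 2 + 0)**2) = 3665 - (-55 + 2*0**2) = 3665 - (-55 + 2*0) = 3665 - (-55 + 0) = 3665 - 1*(-55) = 3665 + 55 = 3720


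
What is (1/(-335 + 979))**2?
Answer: 1/414736 ≈ 2.4112e-6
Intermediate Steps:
(1/(-335 + 979))**2 = (1/644)**2 = 1/414736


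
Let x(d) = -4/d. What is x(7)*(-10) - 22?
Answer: -114/7 ≈ -16.286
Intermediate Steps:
x(7)*(-10) - 22 = -4/7*(-10) - 22 = 40/7 - 22 = -114/7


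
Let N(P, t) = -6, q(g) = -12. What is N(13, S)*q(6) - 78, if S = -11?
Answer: -6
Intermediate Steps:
N(13, S)*q(6) - 78 = -6*(-12) - 78 = 72 - 78 = -6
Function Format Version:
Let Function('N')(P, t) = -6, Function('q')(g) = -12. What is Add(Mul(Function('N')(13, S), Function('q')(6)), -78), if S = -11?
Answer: -6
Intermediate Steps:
Add(Mul(Function('N')(13, S), Function('q')(6)), -78) = Add(Mul(-6, -12), -78) = Add(72, -78) = -6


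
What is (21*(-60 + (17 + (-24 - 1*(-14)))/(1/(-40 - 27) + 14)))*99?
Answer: -115906329/937 ≈ -1.2370e+5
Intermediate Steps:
(21*(-60 + (17 + (-24 - 1*(-14)))/(1/(-40 - 27) + 14)))*99 = (21*(-60 + (17 + (-24 + 14))/(1/(-67) + 14)))*99 = (21*(-60 + (17 - 10)/(-1/67 + 14)))*99 = (21*(-60 + 7/(937/67)))*99 = (21*(-60 + 7*(67/937)))*99 = (21*(-60 + 469/937))*99 = (21*(-55751/937))*99 = -1170771/937*99 = -115906329/937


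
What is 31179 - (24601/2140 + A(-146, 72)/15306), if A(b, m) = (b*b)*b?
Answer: 513773292247/16377420 ≈ 31371.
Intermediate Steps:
A(b, m) = b³ (A(b, m) = b²*b = b³)
31179 - (24601/2140 + A(-146, 72)/15306) = 31179 - (24601/2140 + (-146)³/15306) = 31179 - (24601*(1/2140) - 3112136*1/15306) = 31179 - (24601/2140 - 1556068/7653) = 31179 - 1*(-3141714067/16377420) = 31179 + 3141714067/16377420 = 513773292247/16377420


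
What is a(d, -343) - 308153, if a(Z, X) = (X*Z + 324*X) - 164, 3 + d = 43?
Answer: -433169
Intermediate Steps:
d = 40 (d = -3 + 43 = 40)
a(Z, X) = -164 + 324*X + X*Z (a(Z, X) = (324*X + X*Z) - 164 = -164 + 324*X + X*Z)
a(d, -343) - 308153 = (-164 + 324*(-343) - 343*40) - 308153 = (-164 - 111132 - 13720) - 308153 = -125016 - 308153 = -433169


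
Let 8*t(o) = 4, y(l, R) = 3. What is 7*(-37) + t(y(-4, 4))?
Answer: -517/2 ≈ -258.50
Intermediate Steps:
t(o) = ½ (t(o) = (⅛)*4 = ½)
7*(-37) + t(y(-4, 4)) = 7*(-37) + ½ = -259 + ½ = -517/2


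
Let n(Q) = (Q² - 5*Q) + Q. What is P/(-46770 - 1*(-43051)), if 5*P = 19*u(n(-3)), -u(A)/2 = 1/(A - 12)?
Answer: 38/167355 ≈ 0.00022706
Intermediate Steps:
n(Q) = Q² - 4*Q
u(A) = -2/(-12 + A) (u(A) = -2/(A - 12) = -2/(-12 + A))
P = -38/45 (P = (19*(-2/(-12 - 3*(-4 - 3))))/5 = (19*(-2/(-12 - 3*(-7))))/5 = (19*(-2/(-12 + 21)))/5 = (19*(-2/9))/5 = (⅕)*(-38/9) = -38/45 ≈ -0.84444)
P/(-46770 - 1*(-43051)) = -38/(45*(-46770 - 1*(-43051))) = -38/(45*(-46770 + 43051)) = -38/45/(-3719) = -38/45*(-1/3719) = 38/167355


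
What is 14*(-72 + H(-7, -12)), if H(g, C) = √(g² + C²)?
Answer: -1008 + 14*√193 ≈ -813.51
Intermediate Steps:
H(g, C) = √(C² + g²)
14*(-72 + H(-7, -12)) = 14*(-72 + √((-12)² + (-7)²)) = 14*(-72 + √(144 + 49)) = 14*(-72 + √193) = -1008 + 14*√193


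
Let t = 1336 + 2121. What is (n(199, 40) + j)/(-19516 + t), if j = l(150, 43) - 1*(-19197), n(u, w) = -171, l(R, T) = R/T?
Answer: -272756/230179 ≈ -1.1850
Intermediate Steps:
j = 825621/43 (j = 150/43 - 1*(-19197) = 150*(1/43) + 19197 = 150/43 + 19197 = 825621/43 ≈ 19201.)
t = 3457
(n(199, 40) + j)/(-19516 + t) = (-171 + 825621/43)/(-19516 + 3457) = (818268/43)/(-16059) = (818268/43)*(-1/16059) = -272756/230179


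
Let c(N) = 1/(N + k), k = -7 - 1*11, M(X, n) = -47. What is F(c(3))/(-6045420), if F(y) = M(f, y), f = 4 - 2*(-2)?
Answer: 47/6045420 ≈ 7.7745e-6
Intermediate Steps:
f = 8 (f = 4 + 4 = 8)
k = -18 (k = -7 - 11 = -18)
c(N) = 1/(-18 + N) (c(N) = 1/(N - 18) = 1/(-18 + N))
F(y) = -47
F(c(3))/(-6045420) = -47/(-6045420) = -47*(-1/6045420) = 47/6045420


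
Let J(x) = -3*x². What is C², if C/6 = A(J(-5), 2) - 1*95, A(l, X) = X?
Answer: 311364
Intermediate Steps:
C = -558 (C = 6*(2 - 1*95) = 6*(2 - 95) = 6*(-93) = -558)
C² = (-558)² = 311364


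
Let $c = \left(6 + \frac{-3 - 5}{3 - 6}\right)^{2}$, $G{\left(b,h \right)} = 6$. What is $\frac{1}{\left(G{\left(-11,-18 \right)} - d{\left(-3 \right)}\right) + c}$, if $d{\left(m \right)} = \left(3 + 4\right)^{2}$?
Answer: $\frac{9}{289} \approx 0.031142$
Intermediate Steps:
$d{\left(m \right)} = 49$ ($d{\left(m \right)} = 7^{2} = 49$)
$c = \frac{676}{9}$ ($c = \left(6 - \frac{8}{-3}\right)^{2} = \left(6 - - \frac{8}{3}\right)^{2} = \left(6 + \frac{8}{3}\right)^{2} = \left(\frac{26}{3}\right)^{2} = \frac{676}{9} \approx 75.111$)
$\frac{1}{\left(G{\left(-11,-18 \right)} - d{\left(-3 \right)}\right) + c} = \frac{1}{\left(6 - 49\right) + \frac{676}{9}} = \frac{1}{-43 + \frac{676}{9}} = \frac{1}{\frac{289}{9}} = \frac{9}{289}$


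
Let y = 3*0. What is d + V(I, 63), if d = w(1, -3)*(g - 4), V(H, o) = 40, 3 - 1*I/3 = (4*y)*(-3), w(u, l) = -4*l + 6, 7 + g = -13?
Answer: -392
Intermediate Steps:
g = -20 (g = -7 - 13 = -20)
y = 0
w(u, l) = 6 - 4*l
I = 9 (I = 9 - 3*4*0*(-3) = 9 - 0*(-3) = 9 - 3*0 = 9 + 0 = 9)
d = -432 (d = (6 - 4*(-3))*(-20 - 4) = (6 + 12)*(-24) = 18*(-24) = -432)
d + V(I, 63) = -432 + 40 = -392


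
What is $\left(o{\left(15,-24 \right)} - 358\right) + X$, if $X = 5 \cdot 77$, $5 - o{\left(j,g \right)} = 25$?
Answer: $7$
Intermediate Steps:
$o{\left(j,g \right)} = -20$ ($o{\left(j,g \right)} = 5 - 25 = -20$)
$X = 385$
$\left(o{\left(15,-24 \right)} - 358\right) + X = \left(-20 - 358\right) + 385 = -378 + 385 = 7$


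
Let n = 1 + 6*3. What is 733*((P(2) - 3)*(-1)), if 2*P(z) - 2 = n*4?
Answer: -26388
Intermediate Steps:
n = 19 (n = 1 + 18 = 19)
P(z) = 39 (P(z) = 1 + (19*4)/2 = 1 + (½)*76 = 1 + 38 = 39)
733*((P(2) - 3)*(-1)) = 733*((39 - 3)*(-1)) = 733*(36*(-1)) = 733*(-36) = -26388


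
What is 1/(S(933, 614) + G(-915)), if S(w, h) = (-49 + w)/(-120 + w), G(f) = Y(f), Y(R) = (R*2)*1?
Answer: -813/1486906 ≈ -0.00054677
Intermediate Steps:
Y(R) = 2*R (Y(R) = (2*R)*1 = 2*R)
G(f) = 2*f
S(w, h) = (-49 + w)/(-120 + w)
1/(S(933, 614) + G(-915)) = 1/((-49 + 933)/(-120 + 933) + 2*(-915)) = 1/(884/813 - 1830) = 1/(-1486906/813) = -813/1486906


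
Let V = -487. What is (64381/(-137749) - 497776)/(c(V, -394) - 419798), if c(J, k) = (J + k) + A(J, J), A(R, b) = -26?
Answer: 13713642121/11590338609 ≈ 1.1832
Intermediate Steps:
c(J, k) = -26 + J + k (c(J, k) = (J + k) - 26 = -26 + J + k)
(64381/(-137749) - 497776)/(c(V, -394) - 419798) = (64381/(-137749) - 497776)/((-26 - 487 - 394) - 419798) = (64381*(-1/137749) - 497776)/(-907 - 419798) = (-64381/137749 - 497776)/(-420705) = -68568210605/137749*(-1/420705) = 13713642121/11590338609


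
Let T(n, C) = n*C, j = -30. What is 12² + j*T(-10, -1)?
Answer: -156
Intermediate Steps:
T(n, C) = C*n
12² + j*T(-10, -1) = 12² - (-30)*(-10) = 144 - 30*10 = 144 - 300 = -156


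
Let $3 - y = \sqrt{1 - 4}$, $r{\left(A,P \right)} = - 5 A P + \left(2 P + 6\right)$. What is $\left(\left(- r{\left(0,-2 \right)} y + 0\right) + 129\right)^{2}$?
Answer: $15117 + 492 i \sqrt{3} \approx 15117.0 + 852.17 i$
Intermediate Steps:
$r{\left(A,P \right)} = 6 + 2 P - 5 A P$ ($r{\left(A,P \right)} = - 5 A P + \left(6 + 2 P\right) = 6 + 2 P - 5 A P$)
$y = 3 - i \sqrt{3}$ ($y = 3 - \sqrt{1 - 4} = 3 - \sqrt{-3} = 3 - i \sqrt{3} \approx 3.0 - 1.732 i$)
$\left(\left(- r{\left(0,-2 \right)} y + 0\right) + 129\right)^{2} = \left(\left(- (6 + 2 \left(-2\right) - 0 \left(-2\right)) \left(3 - i \sqrt{3}\right) + 0\right) + 129\right)^{2} = \left(\left(- (6 - 4 + 0) \left(3 - i \sqrt{3}\right) + 0\right) + 129\right)^{2} = \left(\left(\left(-1\right) 2 \left(3 - i \sqrt{3}\right) + 0\right) + 129\right)^{2} = \left(\left(- 2 \left(3 - i \sqrt{3}\right) + 0\right) + 129\right)^{2} = \left(\left(\left(-6 + 2 i \sqrt{3}\right) + 0\right) + 129\right)^{2} = \left(\left(-6 + 2 i \sqrt{3}\right) + 129\right)^{2} = \left(123 + 2 i \sqrt{3}\right)^{2}$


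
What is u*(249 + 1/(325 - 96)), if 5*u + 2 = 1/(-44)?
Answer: -2537479/25190 ≈ -100.73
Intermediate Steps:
u = -89/220 (u = -⅖ + (⅕)/(-44) = -⅖ + (⅕)*(-1/44) = -⅖ - 1/220 = -89/220 ≈ -0.40455)
u*(249 + 1/(325 - 96)) = -89*(249 + 1/(325 - 96))/220 = -89*(249 + 1/229)/220 = -89/220*57022/229 = -2537479/25190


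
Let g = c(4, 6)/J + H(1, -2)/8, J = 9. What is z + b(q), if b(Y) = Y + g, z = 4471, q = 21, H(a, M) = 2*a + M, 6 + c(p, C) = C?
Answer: 4492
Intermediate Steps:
c(p, C) = -6 + C
H(a, M) = M + 2*a
g = 0 (g = (-6 + 6)/9 + (-2 + 2*1)/8 = 0*(⅑) + (-2 + 2)*(⅛) = 0 + 0*(⅛) = 0 + 0 = 0)
b(Y) = Y (b(Y) = Y + 0 = Y)
z + b(q) = 4471 + 21 = 4492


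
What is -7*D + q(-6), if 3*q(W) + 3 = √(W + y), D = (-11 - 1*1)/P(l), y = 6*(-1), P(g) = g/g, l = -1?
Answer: 83 + 2*I*√3/3 ≈ 83.0 + 1.1547*I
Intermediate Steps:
P(g) = 1
y = -6
D = -12 (D = (-11 - 1*1)/1 = (-11 - 1)*1 = -12*1 = -12)
q(W) = -1 + √(-6 + W)/3 (q(W) = -1 + √(W - 6)/3 = -1 + √(-6 + W)/3)
-7*D + q(-6) = -7*(-12) + (-1 + √(-6 - 6)/3) = 84 + (-1 + √(-12)/3) = 84 + (-1 + (2*I*√3)/3) = 84 + (-1 + 2*I*√3/3) = 83 + 2*I*√3/3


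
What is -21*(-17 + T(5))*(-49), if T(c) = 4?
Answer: -13377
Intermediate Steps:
-21*(-17 + T(5))*(-49) = -21*(-17 + 4)*(-49) = -21*(-13)*(-49) = 273*(-49) = -13377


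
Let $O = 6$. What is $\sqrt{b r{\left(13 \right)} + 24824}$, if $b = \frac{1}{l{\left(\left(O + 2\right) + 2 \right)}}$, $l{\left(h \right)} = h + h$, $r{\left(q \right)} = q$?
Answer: $\frac{\sqrt{2482465}}{10} \approx 157.56$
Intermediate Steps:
$l{\left(h \right)} = 2 h$
$b = \frac{1}{20}$ ($b = \frac{1}{2 \left(\left(6 + 2\right) + 2\right)} = \frac{1}{2 \left(8 + 2\right)} = \frac{1}{2 \cdot 10} = \frac{1}{20} \approx 0.05$)
$\sqrt{b r{\left(13 \right)} + 24824} = \sqrt{\frac{1}{20} \cdot 13 + 24824} = \sqrt{\frac{13}{20} + 24824} = \sqrt{\frac{496493}{20}} = \frac{\sqrt{2482465}}{10}$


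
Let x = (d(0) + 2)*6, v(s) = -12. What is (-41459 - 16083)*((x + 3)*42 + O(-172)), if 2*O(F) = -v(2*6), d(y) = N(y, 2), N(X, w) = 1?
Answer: -51097296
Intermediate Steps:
d(y) = 1
x = 18 (x = (1 + 2)*6 = 3*6 = 18)
O(F) = 6 (O(F) = (-1*(-12))/2 = (½)*12 = 6)
(-41459 - 16083)*((x + 3)*42 + O(-172)) = (-41459 - 16083)*((18 + 3)*42 + 6) = -57542*(21*42 + 6) = -57542*(882 + 6) = -57542*888 = -51097296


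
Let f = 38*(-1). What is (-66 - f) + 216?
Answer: 188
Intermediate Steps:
f = -38
(-66 - f) + 216 = (-66 - 1*(-38)) + 216 = (-66 + 38) + 216 = -28 + 216 = 188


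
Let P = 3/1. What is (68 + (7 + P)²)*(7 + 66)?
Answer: 12264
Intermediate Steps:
P = 3 (P = 3*1 = 3)
(68 + (7 + P)²)*(7 + 66) = (68 + (7 + 3)²)*(7 + 66) = (68 + 10²)*73 = (68 + 100)*73 = 168*73 = 12264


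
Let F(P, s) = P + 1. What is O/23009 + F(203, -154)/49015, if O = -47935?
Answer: -2344840189/1127786135 ≈ -2.0792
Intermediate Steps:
F(P, s) = 1 + P
O/23009 + F(203, -154)/49015 = -47935/23009 + (1 + 203)/49015 = -47935*1/23009 + 204*(1/49015) = -47935/23009 + 204/49015 = -2344840189/1127786135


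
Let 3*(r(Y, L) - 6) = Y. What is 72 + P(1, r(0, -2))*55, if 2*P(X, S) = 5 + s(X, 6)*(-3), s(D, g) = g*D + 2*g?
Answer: -2551/2 ≈ -1275.5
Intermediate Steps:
s(D, g) = 2*g + D*g (s(D, g) = D*g + 2*g = 2*g + D*g)
r(Y, L) = 6 + Y/3
P(X, S) = -31/2 - 9*X (P(X, S) = (5 + (6*(2 + X))*(-3))/2 = (5 + (12 + 6*X)*(-3))/2 = (5 + (-36 - 18*X))/2 = (-31 - 18*X)/2 = -31/2 - 9*X)
72 + P(1, r(0, -2))*55 = 72 + (-31/2 - 9*1)*55 = 72 + (-31/2 - 9)*55 = 72 - 49/2*55 = 72 - 2695/2 = -2551/2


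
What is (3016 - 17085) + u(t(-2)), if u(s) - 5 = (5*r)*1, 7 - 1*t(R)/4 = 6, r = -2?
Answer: -14074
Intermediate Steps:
t(R) = 4 (t(R) = 28 - 4*6 = 28 - 24 = 4)
u(s) = -5 (u(s) = 5 + (5*(-2))*1 = 5 - 10*1 = 5 - 10 = -5)
(3016 - 17085) + u(t(-2)) = (3016 - 17085) - 5 = -14069 - 5 = -14074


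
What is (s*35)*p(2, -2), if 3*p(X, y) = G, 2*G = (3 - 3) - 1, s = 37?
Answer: -1295/6 ≈ -215.83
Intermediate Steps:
G = -½ (G = ((3 - 3) - 1)/2 = (0 - 1)/2 = (½)*(-1) = -½ ≈ -0.50000)
p(X, y) = -⅙ (p(X, y) = (⅓)*(-½) = -⅙)
(s*35)*p(2, -2) = (37*35)*(-⅙) = 1295*(-⅙) = -1295/6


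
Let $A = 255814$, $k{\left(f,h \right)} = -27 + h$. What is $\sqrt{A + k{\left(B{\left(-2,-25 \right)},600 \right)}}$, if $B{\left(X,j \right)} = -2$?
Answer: $\sqrt{256387} \approx 506.35$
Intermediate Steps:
$\sqrt{A + k{\left(B{\left(-2,-25 \right)},600 \right)}} = \sqrt{255814 + \left(-27 + 600\right)} = \sqrt{255814 + 573} = \sqrt{256387}$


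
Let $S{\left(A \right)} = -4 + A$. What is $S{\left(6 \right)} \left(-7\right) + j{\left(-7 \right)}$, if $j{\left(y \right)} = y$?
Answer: $-21$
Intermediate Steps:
$S{\left(6 \right)} \left(-7\right) + j{\left(-7 \right)} = \left(-4 + 6\right) \left(-7\right) - 7 = 2 \left(-7\right) - 7 = -14 - 7 = -21$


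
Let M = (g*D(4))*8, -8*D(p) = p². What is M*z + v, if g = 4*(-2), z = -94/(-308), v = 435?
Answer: 36503/77 ≈ 474.06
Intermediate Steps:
z = 47/154 (z = -94*(-1/308) = 47/154 ≈ 0.30519)
D(p) = -p²/8
g = -8
M = 128 (M = -(-1)*4²*8 = -(-1)*16*8 = -8*(-2)*8 = 16*8 = 128)
M*z + v = 128*(47/154) + 435 = 3008/77 + 435 = 36503/77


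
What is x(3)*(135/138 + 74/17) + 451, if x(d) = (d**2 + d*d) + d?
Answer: 440231/782 ≈ 562.96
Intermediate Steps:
x(d) = d + 2*d**2 (x(d) = (d**2 + d**2) + d = 2*d**2 + d = d + 2*d**2)
x(3)*(135/138 + 74/17) + 451 = (3*(1 + 2*3))*(135/138 + 74/17) + 451 = (3*(1 + 6))*(135*(1/138) + 74*(1/17)) + 451 = (3*7)*(45/46 + 74/17) + 451 = 21*(4169/782) + 451 = 87549/782 + 451 = 440231/782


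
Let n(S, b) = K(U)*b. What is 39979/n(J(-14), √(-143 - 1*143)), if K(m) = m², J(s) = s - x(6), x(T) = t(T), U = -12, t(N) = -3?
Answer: -39979*I*√286/41184 ≈ -16.417*I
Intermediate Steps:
x(T) = -3
J(s) = 3 + s (J(s) = s - 1*(-3) = s + 3 = 3 + s)
n(S, b) = 144*b (n(S, b) = (-12)²*b = 144*b)
39979/n(J(-14), √(-143 - 1*143)) = 39979/((144*√(-143 - 1*143))) = 39979/((144*√(-143 - 143))) = 39979/((144*√(-286))) = 39979/((144*(I*√286))) = 39979/((144*I*√286)) = 39979*(-I*√286/41184) = -39979*I*√286/41184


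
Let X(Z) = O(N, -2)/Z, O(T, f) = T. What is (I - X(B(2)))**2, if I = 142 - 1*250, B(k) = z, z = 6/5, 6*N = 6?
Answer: 426409/36 ≈ 11845.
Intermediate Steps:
N = 1 (N = (1/6)*6 = 1)
z = 6/5 (z = 6*(1/5) = 6/5 ≈ 1.2000)
B(k) = 6/5
X(Z) = 1/Z
I = -108 (I = 142 - 250 = -108)
(I - X(B(2)))**2 = (-108 - 1/6/5)**2 = (-108 - 1*5/6)**2 = (-108 - 5/6)**2 = (-653/6)**2 = 426409/36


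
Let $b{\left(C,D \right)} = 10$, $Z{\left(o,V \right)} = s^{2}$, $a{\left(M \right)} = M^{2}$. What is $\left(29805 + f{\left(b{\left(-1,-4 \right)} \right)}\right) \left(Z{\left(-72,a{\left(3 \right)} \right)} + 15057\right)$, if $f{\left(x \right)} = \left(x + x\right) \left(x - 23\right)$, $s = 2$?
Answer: $444977245$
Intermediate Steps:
$Z{\left(o,V \right)} = 4$ ($Z{\left(o,V \right)} = 2^{2} = 4$)
$f{\left(x \right)} = 2 x \left(-23 + x\right)$
$\left(29805 + f{\left(b{\left(-1,-4 \right)} \right)}\right) \left(Z{\left(-72,a{\left(3 \right)} \right)} + 15057\right) = \left(29805 + 2 \cdot 10 \left(-23 + 10\right)\right) \left(4 + 15057\right) = \left(29805 + 2 \cdot 10 \left(-13\right)\right) 15061 = \left(29805 - 260\right) 15061 = 29545 \cdot 15061 = 444977245$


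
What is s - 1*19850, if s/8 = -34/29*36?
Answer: -585442/29 ≈ -20188.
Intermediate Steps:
s = -9792/29 (s = 8*(-34/29*36) = 8*(-1224/29) = -9792/29 ≈ -337.66)
s - 1*19850 = -9792/29 - 1*19850 = -9792/29 - 19850 = -585442/29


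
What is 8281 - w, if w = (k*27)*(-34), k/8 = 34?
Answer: 257977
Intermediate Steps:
k = 272 (k = 8*34 = 272)
w = -249696 (w = (272*27)*(-34) = 7344*(-34) = -249696)
8281 - w = 8281 - 1*(-249696) = 8281 + 249696 = 257977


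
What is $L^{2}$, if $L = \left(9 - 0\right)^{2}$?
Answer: $6561$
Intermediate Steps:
$L = 81$ ($L = \left(9 + \left(-3 + 3\right)\right)^{2} = \left(9 + 0\right)^{2} = 9^{2} = 81$)
$L^{2} = 81^{2} = 6561$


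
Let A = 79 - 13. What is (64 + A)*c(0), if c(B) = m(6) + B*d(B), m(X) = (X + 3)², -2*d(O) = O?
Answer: 10530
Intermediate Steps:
d(O) = -O/2
m(X) = (3 + X)²
A = 66
c(B) = 81 - B²/2 (c(B) = (3 + 6)² + B*(-B/2) = 9² - B²/2 = 81 - B²/2)
(64 + A)*c(0) = (64 + 66)*(81 - ½*0²) = 130*(81 - ½*0) = 130*(81 + 0) = 130*81 = 10530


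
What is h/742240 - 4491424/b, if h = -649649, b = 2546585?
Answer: -199524037937/75607090016 ≈ -2.6390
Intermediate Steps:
h/742240 - 4491424/b = -649649/742240 - 4491424/2546585 = -199524037937/75607090016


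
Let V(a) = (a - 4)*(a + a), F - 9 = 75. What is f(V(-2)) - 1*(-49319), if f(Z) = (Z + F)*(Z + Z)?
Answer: 54503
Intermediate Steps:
F = 84 (F = 9 + 75 = 84)
V(a) = 2*a*(-4 + a) (V(a) = (-4 + a)*(2*a) = 2*a*(-4 + a))
f(Z) = 2*Z*(84 + Z) (f(Z) = (Z + 84)*(Z + Z) = (84 + Z)*(2*Z) = 2*Z*(84 + Z))
f(V(-2)) - 1*(-49319) = 2*(2*(-2)*(-4 - 2))*(84 + 2*(-2)*(-4 - 2)) - 1*(-49319) = 2*(2*(-2)*(-6))*(84 + 2*(-2)*(-6)) + 49319 = 2*24*(84 + 24) + 49319 = 2*24*108 + 49319 = 5184 + 49319 = 54503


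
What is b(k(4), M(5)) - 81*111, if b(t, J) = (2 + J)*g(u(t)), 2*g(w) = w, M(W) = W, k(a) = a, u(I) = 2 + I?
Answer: -8970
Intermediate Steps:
g(w) = w/2
b(t, J) = (1 + t/2)*(2 + J) (b(t, J) = (2 + J)*((2 + t)/2) = (2 + J)*(1 + t/2) = (1 + t/2)*(2 + J))
b(k(4), M(5)) - 81*111 = (2 + 5)*(2 + 4)/2 - 81*111 = (½)*7*6 - 8991 = 21 - 8991 = -8970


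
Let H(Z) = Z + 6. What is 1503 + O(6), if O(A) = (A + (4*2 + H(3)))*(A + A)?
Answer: 1779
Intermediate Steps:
H(Z) = 6 + Z
O(A) = 2*A*(17 + A) (O(A) = (A + (4*2 + (6 + 3)))*(A + A) = (A + (8 + 9))*(2*A) = (A + 17)*(2*A) = (17 + A)*(2*A) = 2*A*(17 + A))
1503 + O(6) = 1503 + 2*6*(17 + 6) = 1503 + 2*6*23 = 1503 + 276 = 1779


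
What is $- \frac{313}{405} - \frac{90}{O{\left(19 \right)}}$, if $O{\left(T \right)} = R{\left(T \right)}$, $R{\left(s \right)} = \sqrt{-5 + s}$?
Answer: $- \frac{313}{405} - \frac{45 \sqrt{14}}{7} \approx -24.826$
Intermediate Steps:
$O{\left(T \right)} = \sqrt{-5 + T}$
$- \frac{313}{405} - \frac{90}{O{\left(19 \right)}} = - \frac{313}{405} - \frac{90}{\sqrt{-5 + 19}} = \left(-313\right) \frac{1}{405} - \frac{90}{\sqrt{14}} = - \frac{313}{405} - 90 \frac{\sqrt{14}}{14} = - \frac{313}{405} - \frac{45 \sqrt{14}}{7}$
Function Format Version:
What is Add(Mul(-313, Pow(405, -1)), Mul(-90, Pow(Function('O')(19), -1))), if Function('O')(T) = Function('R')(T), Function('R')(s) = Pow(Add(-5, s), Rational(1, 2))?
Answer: Add(Rational(-313, 405), Mul(Rational(-45, 7), Pow(14, Rational(1, 2)))) ≈ -24.826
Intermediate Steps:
Function('O')(T) = Pow(Add(-5, T), Rational(1, 2))
Add(Mul(-313, Pow(405, -1)), Mul(-90, Pow(Function('O')(19), -1))) = Add(Mul(-313, Pow(405, -1)), Mul(-90, Pow(Pow(Add(-5, 19), Rational(1, 2)), -1))) = Add(Mul(-313, Rational(1, 405)), Mul(-90, Pow(Pow(14, Rational(1, 2)), -1))) = Add(Rational(-313, 405), Mul(-90, Mul(Rational(1, 14), Pow(14, Rational(1, 2))))) = Add(Rational(-313, 405), Mul(Rational(-45, 7), Pow(14, Rational(1, 2))))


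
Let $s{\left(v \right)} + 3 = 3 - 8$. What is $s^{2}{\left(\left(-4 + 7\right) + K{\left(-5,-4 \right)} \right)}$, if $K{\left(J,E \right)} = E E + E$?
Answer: $64$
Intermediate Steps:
$K{\left(J,E \right)} = E + E^{2}$ ($K{\left(J,E \right)} = E^{2} + E = E + E^{2}$)
$s{\left(v \right)} = -8$ ($s{\left(v \right)} = -3 + \left(3 - 8\right) = -3 - 5 = -8$)
$s^{2}{\left(\left(-4 + 7\right) + K{\left(-5,-4 \right)} \right)} = \left(-8\right)^{2} = 64$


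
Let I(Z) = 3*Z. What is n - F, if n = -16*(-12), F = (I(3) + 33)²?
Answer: -1572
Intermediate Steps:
F = 1764 (F = (3*3 + 33)² = (9 + 33)² = 42² = 1764)
n = 192
n - F = 192 - 1*1764 = 192 - 1764 = -1572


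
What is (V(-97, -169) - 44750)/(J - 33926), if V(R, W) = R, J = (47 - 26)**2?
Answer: 44847/33485 ≈ 1.3393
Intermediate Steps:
J = 441 (J = 21**2 = 441)
(V(-97, -169) - 44750)/(J - 33926) = (-97 - 44750)/(441 - 33926) = -44847/(-33485) = -44847*(-1/33485) = 44847/33485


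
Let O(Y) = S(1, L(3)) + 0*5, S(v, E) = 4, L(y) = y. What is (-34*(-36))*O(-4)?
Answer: 4896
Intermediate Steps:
O(Y) = 4 (O(Y) = 4 + 0*5 = 4 + 0 = 4)
(-34*(-36))*O(-4) = -34*(-36)*4 = 1224*4 = 4896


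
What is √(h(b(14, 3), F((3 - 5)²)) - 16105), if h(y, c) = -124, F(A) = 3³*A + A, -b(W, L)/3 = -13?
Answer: I*√16229 ≈ 127.39*I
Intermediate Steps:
b(W, L) = 39 (b(W, L) = -3*(-13) = 39)
F(A) = 28*A (F(A) = 27*A + A = 28*A)
√(h(b(14, 3), F((3 - 5)²)) - 16105) = √(-124 - 16105) = √(-16229) = I*√16229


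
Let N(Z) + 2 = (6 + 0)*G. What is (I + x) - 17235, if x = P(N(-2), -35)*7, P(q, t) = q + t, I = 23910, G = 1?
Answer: 6458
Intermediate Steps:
N(Z) = 4 (N(Z) = -2 + (6 + 0)*1 = -2 + 6*1 = -2 + 6 = 4)
x = -217 (x = (4 - 35)*7 = -31*7 = -217)
(I + x) - 17235 = (23910 - 217) - 17235 = 23693 - 17235 = 6458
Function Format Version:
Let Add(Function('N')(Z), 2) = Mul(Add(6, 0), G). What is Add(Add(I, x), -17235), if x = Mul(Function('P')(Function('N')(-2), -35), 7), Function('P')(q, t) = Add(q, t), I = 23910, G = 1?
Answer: 6458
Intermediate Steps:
Function('N')(Z) = 4 (Function('N')(Z) = Add(-2, Mul(Add(6, 0), 1)) = Add(-2, Mul(6, 1)) = Add(-2, 6) = 4)
x = -217 (x = Mul(Add(4, -35), 7) = Mul(-31, 7) = -217)
Add(Add(I, x), -17235) = Add(Add(23910, -217), -17235) = Add(23693, -17235) = 6458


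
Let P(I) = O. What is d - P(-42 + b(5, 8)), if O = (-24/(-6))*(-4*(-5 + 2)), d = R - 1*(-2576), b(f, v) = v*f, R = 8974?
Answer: 11502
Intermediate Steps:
b(f, v) = f*v
d = 11550 (d = 8974 - 1*(-2576) = 8974 + 2576 = 11550)
O = 48 (O = (-24*(-1)/6)*(-4*(-3)) = -4*(-1)*12 = 4*12 = 48)
P(I) = 48
d - P(-42 + b(5, 8)) = 11550 - 1*48 = 11550 - 48 = 11502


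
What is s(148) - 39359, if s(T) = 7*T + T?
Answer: -38175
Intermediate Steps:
s(T) = 8*T
s(148) - 39359 = 8*148 - 39359 = 1184 - 39359 = -38175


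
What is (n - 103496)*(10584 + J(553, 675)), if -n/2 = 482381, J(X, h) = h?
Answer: -12027516822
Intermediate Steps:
n = -964762 (n = -2*482381 = -964762)
(n - 103496)*(10584 + J(553, 675)) = (-964762 - 103496)*(10584 + 675) = -1068258*11259 = -12027516822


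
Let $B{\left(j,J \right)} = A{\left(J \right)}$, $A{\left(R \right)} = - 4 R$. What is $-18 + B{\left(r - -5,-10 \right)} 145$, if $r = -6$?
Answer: $5782$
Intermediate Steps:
$B{\left(j,J \right)} = - 4 J$
$-18 + B{\left(r - -5,-10 \right)} 145 = -18 + \left(-4\right) \left(-10\right) 145 = -18 + 40 \cdot 145 = -18 + 5800 = 5782$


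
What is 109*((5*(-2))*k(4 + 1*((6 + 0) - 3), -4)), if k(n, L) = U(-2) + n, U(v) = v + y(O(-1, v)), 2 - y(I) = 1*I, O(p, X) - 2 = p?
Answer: -6540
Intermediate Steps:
O(p, X) = 2 + p
y(I) = 2 - I
U(v) = 1 + v (U(v) = v + (2 - (2 - 1)) = v + (2 - 1*1) = v + (2 - 1) = v + 1 = 1 + v)
k(n, L) = -1 + n (k(n, L) = (1 - 2) + n = -1 + n)
109*((5*(-2))*k(4 + 1*((6 + 0) - 3), -4)) = 109*((5*(-2))*(-1 + (4 + 1*((6 + 0) - 3)))) = 109*(-10*(-1 + (4 + 1*(6 - 3)))) = 109*(-10*(-1 + (4 + 1*3))) = 109*(-10*(-1 + (4 + 3))) = 109*(-10*(-1 + 7)) = 109*(-10*6) = 109*(-60) = -6540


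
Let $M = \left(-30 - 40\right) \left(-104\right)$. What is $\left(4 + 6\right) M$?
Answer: $72800$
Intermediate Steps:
$M = 7280$ ($M = \left(-70\right) \left(-104\right) = 7280$)
$\left(4 + 6\right) M = \left(4 + 6\right) 7280 = 10 \cdot 7280 = 72800$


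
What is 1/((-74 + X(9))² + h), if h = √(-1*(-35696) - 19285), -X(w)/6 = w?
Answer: 16384/268419045 - √16411/268419045 ≈ 6.0562e-5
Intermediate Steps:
X(w) = -6*w
h = √16411 (h = √(35696 - 19285) = √16411 ≈ 128.11)
1/((-74 + X(9))² + h) = 1/((-74 - 6*9)² + √16411) = 1/((-74 - 54)² + √16411) = 1/((-128)² + √16411) = 1/(16384 + √16411)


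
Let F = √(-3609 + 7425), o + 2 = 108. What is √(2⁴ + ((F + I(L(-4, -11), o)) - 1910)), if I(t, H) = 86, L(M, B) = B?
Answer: √(-1808 + 6*√106) ≈ 41.788*I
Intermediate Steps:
o = 106 (o = -2 + 108 = 106)
F = 6*√106 (F = √3816 = 6*√106 ≈ 61.774)
√(2⁴ + ((F + I(L(-4, -11), o)) - 1910)) = √(2⁴ + ((6*√106 + 86) - 1910)) = √(16 + ((86 + 6*√106) - 1910)) = √(16 + (-1824 + 6*√106)) = √(-1808 + 6*√106)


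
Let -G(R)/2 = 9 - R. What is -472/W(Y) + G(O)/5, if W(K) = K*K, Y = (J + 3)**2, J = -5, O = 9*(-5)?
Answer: -511/10 ≈ -51.100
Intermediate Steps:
O = -45
G(R) = -18 + 2*R (G(R) = -2*(9 - R) = -18 + 2*R)
Y = 4 (Y = (-5 + 3)**2 = (-2)**2 = 4)
W(K) = K**2
-472/W(Y) + G(O)/5 = -472/(4**2) + (-18 + 2*(-45))/5 = -472/16 + (-18 - 90)*(1/5) = -472*1/16 - 108*1/5 = -59/2 - 108/5 = -511/10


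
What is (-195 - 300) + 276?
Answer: -219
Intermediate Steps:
(-195 - 300) + 276 = -495 + 276 = -219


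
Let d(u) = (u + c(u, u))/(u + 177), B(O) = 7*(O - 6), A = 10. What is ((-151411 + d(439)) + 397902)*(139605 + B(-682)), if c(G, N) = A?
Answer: 20466214166045/616 ≈ 3.3224e+10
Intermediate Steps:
c(G, N) = 10
B(O) = -42 + 7*O (B(O) = 7*(-6 + O) = -42 + 7*O)
d(u) = (10 + u)/(177 + u) (d(u) = (u + 10)/(u + 177) = (10 + u)/(177 + u))
((-151411 + d(439)) + 397902)*(139605 + B(-682)) = ((-151411 + (10 + 439)/(177 + 439)) + 397902)*(139605 + (-42 + 7*(-682))) = ((-151411 + 449/616) + 397902)*(139605 + (-42 - 4774)) = ((-151411 + (1/616)*449) + 397902)*(139605 - 4816) = ((-151411 + 449/616) + 397902)*134789 = (-93268727/616 + 397902)*134789 = (151838905/616)*134789 = 20466214166045/616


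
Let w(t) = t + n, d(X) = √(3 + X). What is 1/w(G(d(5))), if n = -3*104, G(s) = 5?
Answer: -1/307 ≈ -0.0032573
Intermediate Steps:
n = -312
w(t) = -312 + t (w(t) = t - 312 = -312 + t)
1/w(G(d(5))) = 1/(-312 + 5) = 1/(-307) = -1/307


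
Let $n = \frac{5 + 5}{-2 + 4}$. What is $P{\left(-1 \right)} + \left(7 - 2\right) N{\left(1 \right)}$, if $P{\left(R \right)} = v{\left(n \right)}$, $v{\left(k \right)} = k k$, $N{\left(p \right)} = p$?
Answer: $30$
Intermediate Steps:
$n = 5$ ($n = \frac{10}{2} = 10 \cdot \frac{1}{2} = 5$)
$v{\left(k \right)} = k^{2}$
$P{\left(R \right)} = 25$ ($P{\left(R \right)} = 5^{2} = 25$)
$P{\left(-1 \right)} + \left(7 - 2\right) N{\left(1 \right)} = 25 + \left(7 - 2\right) 1 = 25 + 5 \cdot 1 = 25 + 5 = 30$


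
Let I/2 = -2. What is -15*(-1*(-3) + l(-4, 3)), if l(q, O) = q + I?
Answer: 75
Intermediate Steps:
I = -4 (I = 2*(-2) = -4)
l(q, O) = -4 + q (l(q, O) = q - 4 = -4 + q)
-15*(-1*(-3) + l(-4, 3)) = -15*(-1*(-3) + (-4 - 4)) = -15*(3 - 8) = -15*(-5) = 75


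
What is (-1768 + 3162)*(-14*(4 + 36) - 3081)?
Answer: -5075554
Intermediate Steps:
(-1768 + 3162)*(-14*(4 + 36) - 3081) = 1394*(-14*40 - 3081) = 1394*(-560 - 3081) = 1394*(-3641) = -5075554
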